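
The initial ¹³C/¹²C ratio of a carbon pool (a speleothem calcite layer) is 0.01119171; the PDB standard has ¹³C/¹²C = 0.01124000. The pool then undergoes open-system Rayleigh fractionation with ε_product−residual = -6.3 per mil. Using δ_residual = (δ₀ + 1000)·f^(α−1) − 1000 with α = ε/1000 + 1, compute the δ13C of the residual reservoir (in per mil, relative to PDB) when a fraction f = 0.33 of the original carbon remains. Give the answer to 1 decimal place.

2.7 per mil

δ₀ = (0.01119171/0.01124000 − 1)×1000 = (0.995704 − 1)×1000 = -4.296 per mil
α − 1 = ε/1000 = -0.0063
f^(α−1) = 0.33^(-0.0063) = 1.007009
δ_res = (-4.296 + 1000) × 1.007009 − 1000 = 1002.683 − 1000 = 2.68 per mil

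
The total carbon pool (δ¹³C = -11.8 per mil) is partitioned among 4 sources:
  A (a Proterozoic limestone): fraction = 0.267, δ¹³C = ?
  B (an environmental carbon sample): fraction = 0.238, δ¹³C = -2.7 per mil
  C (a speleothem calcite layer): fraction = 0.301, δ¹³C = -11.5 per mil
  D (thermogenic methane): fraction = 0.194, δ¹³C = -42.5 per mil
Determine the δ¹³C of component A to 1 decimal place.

Isotope mass balance: δ_bulk = Σ fᵢ·δᵢ.
-11.8 = 0.267×δ_A + 0.238×(-2.7) + 0.301×(-11.5) + 0.194×(-42.5)
0.267·δ_A = -11.8 − (-12.349) = 0.549
δ_A = 0.549 / 0.267 = 2.06 per mil

2.1 per mil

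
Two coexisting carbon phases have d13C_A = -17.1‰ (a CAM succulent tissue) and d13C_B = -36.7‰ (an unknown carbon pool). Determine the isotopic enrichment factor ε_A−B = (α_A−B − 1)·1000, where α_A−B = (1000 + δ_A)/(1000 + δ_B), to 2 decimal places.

20.35‰

α_A−B = (1000 + -17.1) / (1000 + -36.7) = 982.9 / 963.3 = 1.020347
ε_A−B = (1.020347 − 1) × 1000 = 20.347‰
(The approximation ε ≈ δ_A − δ_B would give 19.6‰.)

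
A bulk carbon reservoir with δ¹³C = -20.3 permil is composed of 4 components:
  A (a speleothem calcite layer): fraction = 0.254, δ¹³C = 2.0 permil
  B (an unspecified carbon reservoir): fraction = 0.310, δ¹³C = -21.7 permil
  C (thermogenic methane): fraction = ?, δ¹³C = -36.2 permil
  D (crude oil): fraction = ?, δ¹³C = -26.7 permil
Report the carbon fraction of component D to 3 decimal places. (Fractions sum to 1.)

Let f_D and f_C be the unknown fractions; fractions sum to 1 so f_D + f_C = 0.436.
Mass balance: Σ fᵢ·δᵢ = δ_bulk ⇒ f_D·(-26.7) + f_C·(-36.2) = -20.3 − (-6.219) = -14.081
Substitute f_C = 0.436 − f_D:
f_D·(-26.7 − -36.2) = -14.081 − 0.436×(-36.2) = 1.702
f_D = 1.702 / 9.5 = 0.1792

0.179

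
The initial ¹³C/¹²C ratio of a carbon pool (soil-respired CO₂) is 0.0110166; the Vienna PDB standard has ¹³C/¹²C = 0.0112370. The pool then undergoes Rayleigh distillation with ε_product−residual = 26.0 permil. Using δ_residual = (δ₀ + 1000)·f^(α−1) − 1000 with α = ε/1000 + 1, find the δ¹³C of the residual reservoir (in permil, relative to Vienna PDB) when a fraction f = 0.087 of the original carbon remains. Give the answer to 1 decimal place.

-79.9 permil

δ₀ = (0.0110166/0.0112370 − 1)×1000 = (0.980386 − 1)×1000 = -19.614 permil
α − 1 = ε/1000 = 0.0260
f^(α−1) = 0.087^(0.0260) = 0.938485
δ_res = (-19.614 + 1000) × 0.938485 − 1000 = 920.078 − 1000 = -79.92 permil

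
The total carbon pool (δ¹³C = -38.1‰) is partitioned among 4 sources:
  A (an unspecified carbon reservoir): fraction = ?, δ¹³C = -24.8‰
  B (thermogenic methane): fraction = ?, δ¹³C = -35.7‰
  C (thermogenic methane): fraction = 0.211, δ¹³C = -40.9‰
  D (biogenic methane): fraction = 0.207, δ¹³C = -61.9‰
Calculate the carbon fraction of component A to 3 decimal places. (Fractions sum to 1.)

Let f_A and f_B be the unknown fractions; fractions sum to 1 so f_A + f_B = 0.582.
Mass balance: Σ fᵢ·δᵢ = δ_bulk ⇒ f_A·(-24.8) + f_B·(-35.7) = -38.1 − (-21.443) = -16.657
Substitute f_B = 0.582 − f_A:
f_A·(-24.8 − -35.7) = -16.657 − 0.582×(-35.7) = 4.121
f_A = 4.121 / 10.9 = 0.3780

0.378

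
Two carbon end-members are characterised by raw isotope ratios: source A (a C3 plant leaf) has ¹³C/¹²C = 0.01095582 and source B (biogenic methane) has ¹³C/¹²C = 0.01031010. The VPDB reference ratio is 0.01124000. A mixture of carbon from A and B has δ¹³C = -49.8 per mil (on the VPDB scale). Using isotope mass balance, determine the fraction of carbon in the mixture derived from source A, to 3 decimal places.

δ_A = (0.01095582/0.01124000 − 1)×1000 = (0.974717 − 1)×1000 = -25.283 per mil
δ_B = (0.01031010/0.01124000 − 1)×1000 = (0.917269 − 1)×1000 = -82.731 per mil
f_A = (δ_mix − δ_B)/(δ_A − δ_B) = (-49.8 − (-82.731))/(-25.283 − (-82.731))
f_A = 32.931 / 57.448 = 0.5732

0.573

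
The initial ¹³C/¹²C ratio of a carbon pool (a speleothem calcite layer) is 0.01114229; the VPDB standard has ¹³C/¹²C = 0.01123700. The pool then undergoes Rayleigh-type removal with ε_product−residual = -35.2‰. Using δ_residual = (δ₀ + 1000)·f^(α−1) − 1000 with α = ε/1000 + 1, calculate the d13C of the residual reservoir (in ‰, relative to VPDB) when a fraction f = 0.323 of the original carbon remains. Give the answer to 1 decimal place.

δ₀ = (0.01114229/0.01123700 − 1)×1000 = (0.991572 − 1)×1000 = -8.428‰
α − 1 = ε/1000 = -0.0352
f^(α−1) = 0.323^(-0.0352) = 1.040581
δ_res = (-8.428 + 1000) × 1.040581 − 1000 = 1031.811 − 1000 = 31.81‰

31.8‰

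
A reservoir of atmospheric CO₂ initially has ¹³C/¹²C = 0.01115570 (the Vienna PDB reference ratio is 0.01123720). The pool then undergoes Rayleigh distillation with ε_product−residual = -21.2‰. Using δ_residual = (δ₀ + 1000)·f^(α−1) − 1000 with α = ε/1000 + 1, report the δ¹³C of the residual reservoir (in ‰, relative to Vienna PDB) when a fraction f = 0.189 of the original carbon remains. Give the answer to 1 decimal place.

28.4‰

δ₀ = (0.01115570/0.01123720 − 1)×1000 = (0.992747 − 1)×1000 = -7.253‰
α − 1 = ε/1000 = -0.0212
f^(α−1) = 0.189^(-0.0212) = 1.035951
δ_res = (-7.253 + 1000) × 1.035951 − 1000 = 1028.437 − 1000 = 28.44‰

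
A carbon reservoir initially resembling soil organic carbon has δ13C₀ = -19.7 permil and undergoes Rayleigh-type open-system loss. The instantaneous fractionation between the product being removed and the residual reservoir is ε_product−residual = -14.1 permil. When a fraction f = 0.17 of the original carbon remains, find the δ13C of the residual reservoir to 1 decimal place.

5.1 permil

Rayleigh residual: δ_res = (δ₀ + 1000)·f^(α−1) − 1000
α = ε/1000 + 1 = 0.98590, so α − 1 = -0.01410
f^(α−1) = 0.17^(-0.01410) = 1.025299
δ_res = (-19.7 + 1000) × 1.025299 − 1000 = 1005.101 − 1000 = 5.10 permil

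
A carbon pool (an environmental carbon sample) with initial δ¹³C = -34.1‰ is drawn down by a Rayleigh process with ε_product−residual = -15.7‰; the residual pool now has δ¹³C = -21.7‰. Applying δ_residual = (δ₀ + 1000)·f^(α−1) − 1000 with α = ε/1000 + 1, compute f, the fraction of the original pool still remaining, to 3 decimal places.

0.444

α − 1 = ε/1000 = -0.0157
(δ_res + 1000)/(δ₀ + 1000) = (-21.7 + 1000)/(-34.1 + 1000) = 978.3/965.9 = 1.012838
f = 1.012838^(1/-0.0157) = exp(ln(1.012838)/-0.0157) = exp(0.01276/-0.0157)
f = exp(-0.8125) = 0.4438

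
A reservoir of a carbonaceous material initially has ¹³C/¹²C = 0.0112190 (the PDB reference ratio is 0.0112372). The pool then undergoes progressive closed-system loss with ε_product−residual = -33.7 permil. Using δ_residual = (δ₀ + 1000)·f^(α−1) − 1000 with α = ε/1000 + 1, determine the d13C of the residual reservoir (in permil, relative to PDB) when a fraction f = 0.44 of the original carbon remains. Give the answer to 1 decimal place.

δ₀ = (0.0112190/0.0112372 − 1)×1000 = (0.998380 − 1)×1000 = -1.620 permil
α − 1 = ε/1000 = -0.0337
f^(α−1) = 0.44^(-0.0337) = 1.028053
δ_res = (-1.620 + 1000) × 1.028053 − 1000 = 1026.388 − 1000 = 26.39 permil

26.4 permil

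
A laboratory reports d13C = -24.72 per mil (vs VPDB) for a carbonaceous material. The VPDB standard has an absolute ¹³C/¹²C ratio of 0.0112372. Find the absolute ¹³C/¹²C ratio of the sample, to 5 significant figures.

R_sample = R_standard × (d13C/1000 + 1)
R_sample = 0.0112372 × (-24.72/1000 + 1) = 0.0112372 × 0.975280
R_sample = 0.0109594

0.010959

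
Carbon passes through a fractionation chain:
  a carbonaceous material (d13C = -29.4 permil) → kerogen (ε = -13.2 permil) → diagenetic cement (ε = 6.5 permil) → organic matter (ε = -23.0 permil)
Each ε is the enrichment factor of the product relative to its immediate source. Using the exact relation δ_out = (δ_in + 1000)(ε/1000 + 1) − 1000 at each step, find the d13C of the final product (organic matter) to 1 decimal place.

step 1: δ = (-29.40 + 1000)·(-13.2/1000 + 1) − 1000 = -42.21 permil
step 2: δ = (-42.21 + 1000)·(6.5/1000 + 1) − 1000 = -35.99 permil
step 3: δ = (-35.99 + 1000)·(-23.0/1000 + 1) − 1000 = -58.16 permil

-58.2 permil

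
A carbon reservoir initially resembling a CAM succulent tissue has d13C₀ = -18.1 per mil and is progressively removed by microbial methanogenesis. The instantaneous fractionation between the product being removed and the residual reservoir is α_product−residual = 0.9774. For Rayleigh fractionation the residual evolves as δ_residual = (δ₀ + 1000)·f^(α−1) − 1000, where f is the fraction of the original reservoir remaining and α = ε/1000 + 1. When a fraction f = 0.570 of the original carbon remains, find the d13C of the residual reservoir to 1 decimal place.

Rayleigh residual: δ_res = (δ₀ + 1000)·f^(α−1) − 1000
α − 1 = -0.02260
f^(α−1) = 0.570^(-0.02260) = 1.012785
δ_res = (-18.1 + 1000) × 1.012785 − 1000 = 994.454 − 1000 = -5.55 per mil

-5.5 per mil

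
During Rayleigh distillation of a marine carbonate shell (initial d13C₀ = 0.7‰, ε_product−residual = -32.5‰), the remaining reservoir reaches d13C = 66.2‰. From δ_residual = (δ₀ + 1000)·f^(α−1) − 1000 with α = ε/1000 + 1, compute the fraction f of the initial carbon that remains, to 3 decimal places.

0.142

α − 1 = ε/1000 = -0.0325
(δ_res + 1000)/(δ₀ + 1000) = (66.2 + 1000)/(0.7 + 1000) = 1066.2/1000.7 = 1.065454
f = 1.065454^(1/-0.0325) = exp(ln(1.065454)/-0.0325) = exp(0.06340/-0.0325)
f = exp(-1.9508) = 0.1422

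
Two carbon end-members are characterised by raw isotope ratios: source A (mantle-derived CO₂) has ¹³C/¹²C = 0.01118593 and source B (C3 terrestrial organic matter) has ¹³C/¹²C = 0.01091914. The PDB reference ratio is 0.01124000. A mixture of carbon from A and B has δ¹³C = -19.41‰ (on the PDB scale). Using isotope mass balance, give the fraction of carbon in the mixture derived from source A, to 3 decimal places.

δ_A = (0.01118593/0.01124000 − 1)×1000 = (0.995190 − 1)×1000 = -4.810‰
δ_B = (0.01091914/0.01124000 − 1)×1000 = (0.971454 − 1)×1000 = -28.546‰
f_A = (δ_mix − δ_B)/(δ_A − δ_B) = (-19.41 − (-28.546))/(-4.810 − (-28.546))
f_A = 9.136 / 23.736 = 0.3849

0.385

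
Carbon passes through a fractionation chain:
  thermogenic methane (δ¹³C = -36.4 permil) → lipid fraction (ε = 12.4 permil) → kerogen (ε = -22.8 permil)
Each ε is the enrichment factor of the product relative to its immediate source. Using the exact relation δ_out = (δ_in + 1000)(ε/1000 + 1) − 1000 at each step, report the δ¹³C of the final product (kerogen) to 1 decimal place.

-46.7 permil

step 1: δ = (-36.40 + 1000)·(12.4/1000 + 1) − 1000 = -24.45 permil
step 2: δ = (-24.45 + 1000)·(-22.8/1000 + 1) − 1000 = -46.69 permil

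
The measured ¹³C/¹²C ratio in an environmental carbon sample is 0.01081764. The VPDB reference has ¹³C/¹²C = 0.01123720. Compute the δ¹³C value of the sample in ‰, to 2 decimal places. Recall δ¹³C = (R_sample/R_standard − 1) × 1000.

-37.34‰

δ¹³C = (R_sample / R_standard − 1) × 1000
R_sample / R_standard = 0.01081764 / 0.01123720 = 0.962663
δ¹³C = (0.962663 − 1) × 1000 = -37.337‰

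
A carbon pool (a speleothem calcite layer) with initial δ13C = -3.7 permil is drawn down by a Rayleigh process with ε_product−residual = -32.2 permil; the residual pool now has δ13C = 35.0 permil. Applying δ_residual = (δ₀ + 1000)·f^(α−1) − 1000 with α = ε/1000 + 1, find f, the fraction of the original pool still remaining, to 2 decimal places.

0.31

α − 1 = ε/1000 = -0.0322
(δ_res + 1000)/(δ₀ + 1000) = (35.0 + 1000)/(-3.7 + 1000) = 1035.0/996.3 = 1.038844
f = 1.038844^(1/-0.0322) = exp(ln(1.038844)/-0.0322) = exp(0.03811/-0.0322)
f = exp(-1.1835) = 0.3062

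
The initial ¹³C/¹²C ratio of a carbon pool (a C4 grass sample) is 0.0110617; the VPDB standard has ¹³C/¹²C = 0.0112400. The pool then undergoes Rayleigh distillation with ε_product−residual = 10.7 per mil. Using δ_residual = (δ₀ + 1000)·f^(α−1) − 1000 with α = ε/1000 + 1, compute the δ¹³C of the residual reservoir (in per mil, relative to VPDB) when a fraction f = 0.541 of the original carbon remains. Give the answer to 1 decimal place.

-22.3 per mil

δ₀ = (0.0110617/0.0112400 − 1)×1000 = (0.984137 − 1)×1000 = -15.863 per mil
α − 1 = ε/1000 = 0.0107
f^(α−1) = 0.541^(0.0107) = 0.993448
δ_res = (-15.863 + 1000) × 0.993448 − 1000 = 977.689 − 1000 = -22.31 per mil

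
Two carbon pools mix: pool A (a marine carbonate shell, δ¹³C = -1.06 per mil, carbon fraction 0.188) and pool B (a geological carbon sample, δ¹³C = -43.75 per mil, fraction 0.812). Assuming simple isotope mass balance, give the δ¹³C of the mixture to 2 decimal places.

-35.72 per mil

δ_mix = f_A·δ_A + f_B·δ_B
δ_mix = 0.188 × (-1.06) + 0.812 × (-43.75)
δ_mix = -0.199 + -35.525 = -35.724 per mil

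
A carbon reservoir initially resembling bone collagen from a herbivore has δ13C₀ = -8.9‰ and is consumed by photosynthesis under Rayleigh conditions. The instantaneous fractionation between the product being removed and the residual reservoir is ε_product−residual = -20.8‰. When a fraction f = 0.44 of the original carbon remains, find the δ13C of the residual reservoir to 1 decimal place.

Rayleigh residual: δ_res = (δ₀ + 1000)·f^(α−1) − 1000
α = ε/1000 + 1 = 0.97920, so α − 1 = -0.02080
f^(α−1) = 0.44^(-0.02080) = 1.017223
δ_res = (-8.9 + 1000) × 1.017223 − 1000 = 1008.170 − 1000 = 8.17‰

8.2‰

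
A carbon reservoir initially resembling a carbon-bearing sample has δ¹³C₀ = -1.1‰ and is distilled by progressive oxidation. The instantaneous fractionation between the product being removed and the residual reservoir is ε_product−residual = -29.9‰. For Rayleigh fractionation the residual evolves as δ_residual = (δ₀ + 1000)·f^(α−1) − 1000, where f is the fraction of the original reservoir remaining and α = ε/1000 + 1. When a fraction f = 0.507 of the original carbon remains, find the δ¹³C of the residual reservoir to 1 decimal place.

19.4‰

Rayleigh residual: δ_res = (δ₀ + 1000)·f^(α−1) − 1000
α = ε/1000 + 1 = 0.97010, so α − 1 = -0.02990
f^(α−1) = 0.507^(-0.02990) = 1.020517
δ_res = (-1.1 + 1000) × 1.020517 − 1000 = 1019.394 − 1000 = 19.39‰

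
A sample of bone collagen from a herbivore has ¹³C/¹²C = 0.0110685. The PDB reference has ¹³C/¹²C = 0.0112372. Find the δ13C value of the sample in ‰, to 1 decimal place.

-15.0‰

δ13C = (R_sample / R_standard − 1) × 1000
R_sample / R_standard = 0.0110685 / 0.0112372 = 0.984987
δ13C = (0.984987 − 1) × 1000 = -15.01‰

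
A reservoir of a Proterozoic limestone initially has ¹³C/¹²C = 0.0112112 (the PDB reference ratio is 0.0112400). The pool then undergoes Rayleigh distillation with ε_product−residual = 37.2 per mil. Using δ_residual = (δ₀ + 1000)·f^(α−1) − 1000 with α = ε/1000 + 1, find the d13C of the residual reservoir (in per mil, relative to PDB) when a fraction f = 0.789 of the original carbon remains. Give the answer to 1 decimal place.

-11.3 per mil

δ₀ = (0.0112112/0.0112400 − 1)×1000 = (0.997438 − 1)×1000 = -2.562 per mil
α − 1 = ε/1000 = 0.0372
f^(α−1) = 0.789^(0.0372) = 0.991223
δ_res = (-2.562 + 1000) × 0.991223 − 1000 = 988.683 − 1000 = -11.32 per mil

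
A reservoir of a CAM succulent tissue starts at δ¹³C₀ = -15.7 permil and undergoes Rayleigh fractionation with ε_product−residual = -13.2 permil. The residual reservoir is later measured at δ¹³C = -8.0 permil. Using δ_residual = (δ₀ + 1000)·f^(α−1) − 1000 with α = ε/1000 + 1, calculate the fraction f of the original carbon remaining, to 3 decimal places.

α − 1 = ε/1000 = -0.0132
(δ_res + 1000)/(δ₀ + 1000) = (-8.0 + 1000)/(-15.7 + 1000) = 992.0/984.3 = 1.007823
f = 1.007823^(1/-0.0132) = exp(ln(1.007823)/-0.0132) = exp(0.00779/-0.0132)
f = exp(-0.5903) = 0.5541

0.554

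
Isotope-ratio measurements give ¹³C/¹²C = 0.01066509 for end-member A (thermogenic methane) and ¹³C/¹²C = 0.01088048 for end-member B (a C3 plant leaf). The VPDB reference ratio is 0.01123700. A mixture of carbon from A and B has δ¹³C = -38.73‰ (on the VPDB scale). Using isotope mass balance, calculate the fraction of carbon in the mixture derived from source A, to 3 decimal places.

δ_A = (0.01066509/0.01123700 − 1)×1000 = (0.949105 − 1)×1000 = -50.895‰
δ_B = (0.01088048/0.01123700 − 1)×1000 = (0.968273 − 1)×1000 = -31.727‰
f_A = (δ_mix − δ_B)/(δ_A − δ_B) = (-38.73 − (-31.727))/(-50.895 − (-31.727))
f_A = -7.003 / -19.168 = 0.3653

0.365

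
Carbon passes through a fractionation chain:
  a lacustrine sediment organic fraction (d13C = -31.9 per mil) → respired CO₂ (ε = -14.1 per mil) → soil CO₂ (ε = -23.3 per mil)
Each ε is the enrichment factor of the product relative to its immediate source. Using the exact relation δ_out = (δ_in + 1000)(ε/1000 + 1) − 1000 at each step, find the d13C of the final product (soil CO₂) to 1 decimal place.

-67.8 per mil

step 1: δ = (-31.90 + 1000)·(-14.1/1000 + 1) − 1000 = -45.55 per mil
step 2: δ = (-45.55 + 1000)·(-23.3/1000 + 1) − 1000 = -67.79 per mil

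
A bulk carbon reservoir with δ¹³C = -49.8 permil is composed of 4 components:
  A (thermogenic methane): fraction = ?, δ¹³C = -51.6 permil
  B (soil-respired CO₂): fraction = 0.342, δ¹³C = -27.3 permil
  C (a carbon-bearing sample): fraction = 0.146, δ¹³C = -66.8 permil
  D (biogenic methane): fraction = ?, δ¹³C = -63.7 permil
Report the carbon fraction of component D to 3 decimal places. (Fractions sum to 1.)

Let f_D and f_A be the unknown fractions; fractions sum to 1 so f_D + f_A = 0.512.
Mass balance: Σ fᵢ·δᵢ = δ_bulk ⇒ f_D·(-63.7) + f_A·(-51.6) = -49.8 − (-19.089) = -30.711
Substitute f_A = 0.512 − f_D:
f_D·(-63.7 − -51.6) = -30.711 − 0.512×(-51.6) = -4.291
f_D = -4.291 / -12.1 = 0.3547

0.355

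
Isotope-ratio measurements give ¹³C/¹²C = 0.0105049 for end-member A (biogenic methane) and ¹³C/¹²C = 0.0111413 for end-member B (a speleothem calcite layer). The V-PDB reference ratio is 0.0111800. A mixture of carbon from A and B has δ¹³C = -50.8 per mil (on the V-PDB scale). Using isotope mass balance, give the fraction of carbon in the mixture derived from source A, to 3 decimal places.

0.832

δ_A = (0.0105049/0.0111800 − 1)×1000 = (0.939615 − 1)×1000 = -60.385 per mil
δ_B = (0.0111413/0.0111800 − 1)×1000 = (0.996538 − 1)×1000 = -3.462 per mil
f_A = (δ_mix − δ_B)/(δ_A − δ_B) = (-50.8 − (-3.462))/(-60.385 − (-3.462))
f_A = -47.338 / -56.923 = 0.8316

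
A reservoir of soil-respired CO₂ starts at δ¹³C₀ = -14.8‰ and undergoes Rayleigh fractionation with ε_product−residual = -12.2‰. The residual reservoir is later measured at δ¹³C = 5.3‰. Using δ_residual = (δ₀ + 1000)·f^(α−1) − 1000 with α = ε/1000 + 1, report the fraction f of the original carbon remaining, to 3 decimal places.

0.191

α − 1 = ε/1000 = -0.0122
(δ_res + 1000)/(δ₀ + 1000) = (5.3 + 1000)/(-14.8 + 1000) = 1005.3/985.2 = 1.020402
f = 1.020402^(1/-0.0122) = exp(ln(1.020402)/-0.0122) = exp(0.02020/-0.0122)
f = exp(-1.6555) = 0.1910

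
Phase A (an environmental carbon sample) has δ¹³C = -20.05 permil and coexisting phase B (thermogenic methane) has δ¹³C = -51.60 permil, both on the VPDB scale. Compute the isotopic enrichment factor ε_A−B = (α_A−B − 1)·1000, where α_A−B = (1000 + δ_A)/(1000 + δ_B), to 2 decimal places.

α_A−B = (1000 + -20.05) / (1000 + -51.60) = 979.95 / 948.40 = 1.033267
ε_A−B = (1.033267 − 1) × 1000 = 33.267 permil
(The approximation ε ≈ δ_A − δ_B would give 31.55 permil.)

33.27 permil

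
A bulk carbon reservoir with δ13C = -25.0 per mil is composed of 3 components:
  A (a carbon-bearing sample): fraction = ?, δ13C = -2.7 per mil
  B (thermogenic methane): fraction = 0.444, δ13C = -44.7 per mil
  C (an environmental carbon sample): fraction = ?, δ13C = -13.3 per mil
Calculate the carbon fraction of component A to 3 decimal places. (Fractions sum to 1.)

0.211

Let f_A and f_C be the unknown fractions; fractions sum to 1 so f_A + f_C = 0.556.
Mass balance: Σ fᵢ·δᵢ = δ_bulk ⇒ f_A·(-2.7) + f_C·(-13.3) = -25.0 − (-19.847) = -5.153
Substitute f_C = 0.556 − f_A:
f_A·(-2.7 − -13.3) = -5.153 − 0.556×(-13.3) = 2.242
f_A = 2.242 / 10.6 = 0.2115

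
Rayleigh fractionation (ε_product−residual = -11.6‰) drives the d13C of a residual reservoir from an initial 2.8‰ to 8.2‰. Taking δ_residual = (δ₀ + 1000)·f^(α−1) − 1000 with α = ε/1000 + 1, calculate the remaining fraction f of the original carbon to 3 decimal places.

0.629

α − 1 = ε/1000 = -0.0116
(δ_res + 1000)/(δ₀ + 1000) = (8.2 + 1000)/(2.8 + 1000) = 1008.2/1002.8 = 1.005385
f = 1.005385^(1/-0.0116) = exp(ln(1.005385)/-0.0116) = exp(0.00537/-0.0116)
f = exp(-0.4630) = 0.6294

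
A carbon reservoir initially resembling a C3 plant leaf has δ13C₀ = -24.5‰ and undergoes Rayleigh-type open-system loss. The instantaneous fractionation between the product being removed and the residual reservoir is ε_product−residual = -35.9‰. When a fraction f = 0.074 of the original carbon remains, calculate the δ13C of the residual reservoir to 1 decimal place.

Rayleigh residual: δ_res = (δ₀ + 1000)·f^(α−1) − 1000
α = ε/1000 + 1 = 0.96410, so α − 1 = -0.03590
f^(α−1) = 0.074^(-0.03590) = 1.097980
δ_res = (-24.5 + 1000) × 1.097980 − 1000 = 1071.080 − 1000 = 71.08‰

71.1‰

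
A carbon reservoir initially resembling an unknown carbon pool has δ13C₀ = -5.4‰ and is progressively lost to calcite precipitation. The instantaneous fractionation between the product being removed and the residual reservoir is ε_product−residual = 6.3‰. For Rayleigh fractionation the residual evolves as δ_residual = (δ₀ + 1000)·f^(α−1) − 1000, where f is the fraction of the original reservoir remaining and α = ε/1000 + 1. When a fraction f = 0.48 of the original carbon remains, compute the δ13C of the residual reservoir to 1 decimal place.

Rayleigh residual: δ_res = (δ₀ + 1000)·f^(α−1) − 1000
α = ε/1000 + 1 = 1.00630, so α − 1 = 0.00630
f^(α−1) = 0.48^(0.00630) = 0.995387
δ_res = (-5.4 + 1000) × 0.995387 − 1000 = 990.012 − 1000 = -9.99‰

-10.0‰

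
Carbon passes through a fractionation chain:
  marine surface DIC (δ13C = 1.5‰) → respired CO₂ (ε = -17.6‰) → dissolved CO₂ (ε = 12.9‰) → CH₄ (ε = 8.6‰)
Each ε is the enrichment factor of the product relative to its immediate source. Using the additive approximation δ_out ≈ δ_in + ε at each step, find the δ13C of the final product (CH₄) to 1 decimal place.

step 1: δ ≈ 1.5 + (-17.6) = -16.1‰
step 2: δ ≈ -16.1 + (12.9) = -3.2‰
step 3: δ ≈ -3.2 + (8.6) = 5.4‰

5.4‰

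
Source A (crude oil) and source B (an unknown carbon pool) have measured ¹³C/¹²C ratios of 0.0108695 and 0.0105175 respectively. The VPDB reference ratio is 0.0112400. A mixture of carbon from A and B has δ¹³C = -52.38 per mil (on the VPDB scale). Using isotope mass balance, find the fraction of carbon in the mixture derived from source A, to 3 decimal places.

δ_A = (0.0108695/0.0112400 − 1)×1000 = (0.967037 − 1)×1000 = -32.963 per mil
δ_B = (0.0105175/0.0112400 − 1)×1000 = (0.935721 − 1)×1000 = -64.279 per mil
f_A = (δ_mix − δ_B)/(δ_A − δ_B) = (-52.38 − (-64.279))/(-32.963 − (-64.279))
f_A = 11.899 / 31.317 = 0.3800

0.380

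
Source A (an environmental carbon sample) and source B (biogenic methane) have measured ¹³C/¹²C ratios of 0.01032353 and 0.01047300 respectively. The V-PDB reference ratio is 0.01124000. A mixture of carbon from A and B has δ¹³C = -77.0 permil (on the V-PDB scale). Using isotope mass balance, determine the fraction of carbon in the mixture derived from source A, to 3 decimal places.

0.659

δ_A = (0.01032353/0.01124000 − 1)×1000 = (0.918464 − 1)×1000 = -81.536 permil
δ_B = (0.01047300/0.01124000 − 1)×1000 = (0.931762 − 1)×1000 = -68.238 permil
f_A = (δ_mix − δ_B)/(δ_A − δ_B) = (-77.0 − (-68.238))/(-81.536 − (-68.238))
f_A = -8.762 / -13.298 = 0.6589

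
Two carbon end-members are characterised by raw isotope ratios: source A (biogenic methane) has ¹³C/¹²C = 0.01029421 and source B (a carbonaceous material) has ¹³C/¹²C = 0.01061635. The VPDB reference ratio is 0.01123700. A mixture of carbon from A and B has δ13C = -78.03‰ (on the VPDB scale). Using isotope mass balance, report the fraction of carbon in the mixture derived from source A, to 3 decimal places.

δ_A = (0.01029421/0.01123700 − 1)×1000 = (0.916099 − 1)×1000 = -83.901‰
δ_B = (0.01061635/0.01123700 − 1)×1000 = (0.944767 − 1)×1000 = -55.233‰
f_A = (δ_mix − δ_B)/(δ_A − δ_B) = (-78.03 − (-55.233))/(-83.901 − (-55.233))
f_A = -22.797 / -28.668 = 0.7952

0.795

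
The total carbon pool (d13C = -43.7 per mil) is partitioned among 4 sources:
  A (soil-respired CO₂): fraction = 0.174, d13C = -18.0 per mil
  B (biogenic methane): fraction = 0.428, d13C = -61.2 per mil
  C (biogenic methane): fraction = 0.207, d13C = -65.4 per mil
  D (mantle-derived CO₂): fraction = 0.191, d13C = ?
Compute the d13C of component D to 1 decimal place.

-4.4 per mil

Isotope mass balance: δ_bulk = Σ fᵢ·δᵢ.
-43.7 = 0.174×(-18.0) + 0.428×(-61.2) + 0.207×(-65.4) + 0.191×δ_D
0.191·δ_D = -43.7 − (-42.863) = -0.837
δ_D = -0.837 / 0.191 = -4.38 per mil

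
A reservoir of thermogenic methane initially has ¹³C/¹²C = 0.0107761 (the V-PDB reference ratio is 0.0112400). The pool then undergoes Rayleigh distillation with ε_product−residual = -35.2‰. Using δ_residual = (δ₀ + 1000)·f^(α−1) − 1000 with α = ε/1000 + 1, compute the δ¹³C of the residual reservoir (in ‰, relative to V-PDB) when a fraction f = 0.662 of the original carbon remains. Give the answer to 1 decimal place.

δ₀ = (0.0107761/0.0112400 − 1)×1000 = (0.958728 − 1)×1000 = -41.272‰
α − 1 = ε/1000 = -0.0352
f^(α−1) = 0.662^(-0.0352) = 1.014626
δ_res = (-41.272 + 1000) × 1.014626 − 1000 = 972.750 − 1000 = -27.25‰

-27.3‰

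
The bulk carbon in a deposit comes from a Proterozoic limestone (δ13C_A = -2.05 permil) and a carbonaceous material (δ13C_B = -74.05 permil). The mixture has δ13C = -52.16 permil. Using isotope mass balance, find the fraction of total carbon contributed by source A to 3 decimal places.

δ_mix = f_A·δ_A + (1 − f_A)·δ_B  ⇒  f_A = (δ_mix − δ_B)/(δ_A − δ_B)
f_A = (-52.16 − (-74.05)) / (-2.05 − (-74.05))
f_A = 21.89 / 72.00 = 0.3040

0.304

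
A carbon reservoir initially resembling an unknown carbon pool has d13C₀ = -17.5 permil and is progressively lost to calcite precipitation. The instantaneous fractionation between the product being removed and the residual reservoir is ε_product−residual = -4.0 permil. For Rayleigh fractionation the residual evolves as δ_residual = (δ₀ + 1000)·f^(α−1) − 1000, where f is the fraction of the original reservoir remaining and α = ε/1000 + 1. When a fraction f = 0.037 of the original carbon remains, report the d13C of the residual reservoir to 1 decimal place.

Rayleigh residual: δ_res = (δ₀ + 1000)·f^(α−1) − 1000
α = ε/1000 + 1 = 0.99600, so α − 1 = -0.00400
f^(α−1) = 0.037^(-0.00400) = 1.013275
δ_res = (-17.5 + 1000) × 1.013275 − 1000 = 995.542 − 1000 = -4.46 permil

-4.5 permil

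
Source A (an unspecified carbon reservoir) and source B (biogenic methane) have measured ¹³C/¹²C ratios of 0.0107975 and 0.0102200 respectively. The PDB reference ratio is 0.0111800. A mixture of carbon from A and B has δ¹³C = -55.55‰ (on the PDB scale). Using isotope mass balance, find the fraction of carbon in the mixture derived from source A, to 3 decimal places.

δ_A = (0.0107975/0.0111800 − 1)×1000 = (0.965787 − 1)×1000 = -34.213‰
δ_B = (0.0102200/0.0111800 − 1)×1000 = (0.914132 − 1)×1000 = -85.868‰
f_A = (δ_mix − δ_B)/(δ_A − δ_B) = (-55.55 − (-85.868))/(-34.213 − (-85.868))
f_A = 30.318 / 51.655 = 0.5869

0.587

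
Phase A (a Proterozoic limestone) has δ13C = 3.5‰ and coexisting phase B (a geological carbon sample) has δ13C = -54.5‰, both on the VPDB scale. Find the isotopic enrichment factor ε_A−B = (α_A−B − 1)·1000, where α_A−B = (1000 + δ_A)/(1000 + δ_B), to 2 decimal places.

61.34‰

α_A−B = (1000 + 3.5) / (1000 + -54.5) = 1003.5 / 945.5 = 1.061343
ε_A−B = (1.061343 − 1) × 1000 = 61.343‰
(The approximation ε ≈ δ_A − δ_B would give 58.0‰.)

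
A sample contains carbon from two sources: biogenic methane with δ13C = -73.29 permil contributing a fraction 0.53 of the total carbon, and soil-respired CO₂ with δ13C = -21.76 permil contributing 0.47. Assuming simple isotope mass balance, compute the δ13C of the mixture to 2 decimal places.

δ_mix = f_A·δ_A + f_B·δ_B
δ_mix = 0.53 × (-73.29) + 0.47 × (-21.76)
δ_mix = -38.844 + -10.227 = -49.071 permil

-49.07 permil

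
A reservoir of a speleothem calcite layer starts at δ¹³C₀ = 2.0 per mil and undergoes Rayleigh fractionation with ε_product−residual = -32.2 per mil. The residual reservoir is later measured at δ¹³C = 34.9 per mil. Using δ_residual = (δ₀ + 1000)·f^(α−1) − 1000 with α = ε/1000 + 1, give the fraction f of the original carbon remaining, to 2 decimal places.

0.37

α − 1 = ε/1000 = -0.0322
(δ_res + 1000)/(δ₀ + 1000) = (34.9 + 1000)/(2.0 + 1000) = 1034.9/1002.0 = 1.032834
f = 1.032834^(1/-0.0322) = exp(ln(1.032834)/-0.0322) = exp(0.03231/-0.0322)
f = exp(-1.0033) = 0.3667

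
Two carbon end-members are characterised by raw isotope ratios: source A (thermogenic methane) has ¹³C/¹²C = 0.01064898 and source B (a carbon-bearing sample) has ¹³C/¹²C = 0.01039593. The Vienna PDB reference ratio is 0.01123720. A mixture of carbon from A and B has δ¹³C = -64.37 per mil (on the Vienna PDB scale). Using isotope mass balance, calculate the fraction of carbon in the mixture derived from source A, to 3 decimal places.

δ_A = (0.01064898/0.01123720 − 1)×1000 = (0.947654 − 1)×1000 = -52.346 per mil
δ_B = (0.01039593/0.01123720 − 1)×1000 = (0.925135 − 1)×1000 = -74.865 per mil
f_A = (δ_mix − δ_B)/(δ_A − δ_B) = (-64.37 − (-74.865))/(-52.346 − (-74.865))
f_A = 10.495 / 22.519 = 0.4660

0.466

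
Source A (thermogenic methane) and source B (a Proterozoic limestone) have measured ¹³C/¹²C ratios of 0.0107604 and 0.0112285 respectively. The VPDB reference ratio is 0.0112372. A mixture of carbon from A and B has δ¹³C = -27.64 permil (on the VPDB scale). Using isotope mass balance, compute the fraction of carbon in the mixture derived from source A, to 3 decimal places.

0.645

δ_A = (0.0107604/0.0112372 − 1)×1000 = (0.957570 − 1)×1000 = -42.430 permil
δ_B = (0.0112285/0.0112372 − 1)×1000 = (0.999226 − 1)×1000 = -0.774 permil
f_A = (δ_mix − δ_B)/(δ_A − δ_B) = (-27.64 − (-0.774))/(-42.430 − (-0.774))
f_A = -26.866 / -41.656 = 0.6449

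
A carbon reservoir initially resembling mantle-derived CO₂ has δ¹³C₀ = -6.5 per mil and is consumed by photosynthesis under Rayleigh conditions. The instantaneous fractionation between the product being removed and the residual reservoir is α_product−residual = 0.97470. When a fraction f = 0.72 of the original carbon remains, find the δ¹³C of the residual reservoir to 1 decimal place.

1.8 per mil

Rayleigh residual: δ_res = (δ₀ + 1000)·f^(α−1) − 1000
α − 1 = -0.02530
f^(α−1) = 0.72^(-0.02530) = 1.008346
δ_res = (-6.5 + 1000) × 1.008346 − 1000 = 1001.792 − 1000 = 1.79 per mil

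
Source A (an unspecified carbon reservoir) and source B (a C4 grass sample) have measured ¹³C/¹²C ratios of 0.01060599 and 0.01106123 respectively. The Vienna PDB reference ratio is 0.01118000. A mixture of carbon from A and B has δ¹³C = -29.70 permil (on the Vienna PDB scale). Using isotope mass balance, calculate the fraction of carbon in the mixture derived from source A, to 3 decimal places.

0.468

δ_A = (0.01060599/0.01118000 − 1)×1000 = (0.948657 − 1)×1000 = -51.343 permil
δ_B = (0.01106123/0.01118000 − 1)×1000 = (0.989377 − 1)×1000 = -10.623 permil
f_A = (δ_mix − δ_B)/(δ_A − δ_B) = (-29.70 − (-10.623))/(-51.343 − (-10.623))
f_A = -19.077 / -40.719 = 0.4685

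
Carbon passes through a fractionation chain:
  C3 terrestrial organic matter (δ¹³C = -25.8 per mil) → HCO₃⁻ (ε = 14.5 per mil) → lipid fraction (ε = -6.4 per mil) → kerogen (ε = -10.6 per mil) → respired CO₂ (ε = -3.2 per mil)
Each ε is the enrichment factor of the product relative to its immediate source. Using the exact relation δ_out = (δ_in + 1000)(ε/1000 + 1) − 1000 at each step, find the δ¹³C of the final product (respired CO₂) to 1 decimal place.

step 1: δ = (-25.80 + 1000)·(14.5/1000 + 1) − 1000 = -11.67 per mil
step 2: δ = (-11.67 + 1000)·(-6.4/1000 + 1) − 1000 = -18.00 per mil
step 3: δ = (-18.00 + 1000)·(-10.6/1000 + 1) − 1000 = -28.41 per mil
step 4: δ = (-28.41 + 1000)·(-3.2/1000 + 1) − 1000 = -31.52 per mil

-31.5 per mil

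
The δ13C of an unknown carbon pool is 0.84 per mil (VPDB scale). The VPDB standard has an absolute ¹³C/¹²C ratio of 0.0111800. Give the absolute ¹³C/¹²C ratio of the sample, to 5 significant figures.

0.011189

R_sample = R_standard × (δ13C/1000 + 1)
R_sample = 0.0111800 × (0.84/1000 + 1) = 0.0111800 × 1.000840
R_sample = 0.0111894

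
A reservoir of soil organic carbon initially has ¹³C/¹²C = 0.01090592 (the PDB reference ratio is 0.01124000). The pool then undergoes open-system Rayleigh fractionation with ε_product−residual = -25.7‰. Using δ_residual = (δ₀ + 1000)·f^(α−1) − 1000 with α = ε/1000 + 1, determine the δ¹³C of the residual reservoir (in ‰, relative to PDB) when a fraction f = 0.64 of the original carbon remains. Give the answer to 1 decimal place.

-18.5‰

δ₀ = (0.01090592/0.01124000 − 1)×1000 = (0.970278 − 1)×1000 = -29.722‰
α − 1 = ε/1000 = -0.0257
f^(α−1) = 0.64^(-0.0257) = 1.011536
δ_res = (-29.722 + 1000) × 1.011536 − 1000 = 981.470 − 1000 = -18.53‰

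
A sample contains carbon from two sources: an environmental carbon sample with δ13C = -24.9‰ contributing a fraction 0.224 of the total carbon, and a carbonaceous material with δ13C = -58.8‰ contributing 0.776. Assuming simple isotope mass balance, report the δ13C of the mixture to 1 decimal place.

-51.2‰

δ_mix = f_A·δ_A + f_B·δ_B
δ_mix = 0.224 × (-24.9) + 0.776 × (-58.8)
δ_mix = -5.58 + -45.63 = -51.21‰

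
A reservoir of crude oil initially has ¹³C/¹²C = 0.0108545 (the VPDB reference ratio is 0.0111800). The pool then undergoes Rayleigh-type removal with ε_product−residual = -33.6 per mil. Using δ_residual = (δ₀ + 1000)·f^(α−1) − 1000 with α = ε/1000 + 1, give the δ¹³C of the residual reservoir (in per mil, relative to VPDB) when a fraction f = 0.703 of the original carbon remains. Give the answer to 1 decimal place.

δ₀ = (0.0108545/0.0111800 − 1)×1000 = (0.970886 − 1)×1000 = -29.114 per mil
α − 1 = ε/1000 = -0.0336
f^(α−1) = 0.703^(-0.0336) = 1.011911
δ_res = (-29.114 + 1000) × 1.011911 − 1000 = 982.450 − 1000 = -17.55 per mil

-17.6 per mil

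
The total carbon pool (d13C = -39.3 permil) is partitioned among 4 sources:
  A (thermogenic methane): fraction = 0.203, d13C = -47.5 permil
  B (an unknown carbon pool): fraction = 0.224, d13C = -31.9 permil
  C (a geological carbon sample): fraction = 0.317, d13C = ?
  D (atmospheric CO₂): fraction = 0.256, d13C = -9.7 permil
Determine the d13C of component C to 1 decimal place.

Isotope mass balance: δ_bulk = Σ fᵢ·δᵢ.
-39.3 = 0.203×(-47.5) + 0.224×(-31.9) + 0.317×δ_C + 0.256×(-9.7)
0.317·δ_C = -39.3 − (-19.271) = -20.029
δ_C = -20.029 / 0.317 = -63.18 permil

-63.2 permil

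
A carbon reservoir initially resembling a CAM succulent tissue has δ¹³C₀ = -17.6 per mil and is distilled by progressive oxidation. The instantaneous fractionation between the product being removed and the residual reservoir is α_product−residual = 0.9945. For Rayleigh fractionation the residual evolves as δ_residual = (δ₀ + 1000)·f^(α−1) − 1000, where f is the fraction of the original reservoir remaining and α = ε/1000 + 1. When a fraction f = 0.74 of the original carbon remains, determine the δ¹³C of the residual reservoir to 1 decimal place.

-16.0 per mil

Rayleigh residual: δ_res = (δ₀ + 1000)·f^(α−1) − 1000
α − 1 = -0.00550
f^(α−1) = 0.74^(-0.00550) = 1.001657
δ_res = (-17.6 + 1000) × 1.001657 − 1000 = 984.028 − 1000 = -15.97 per mil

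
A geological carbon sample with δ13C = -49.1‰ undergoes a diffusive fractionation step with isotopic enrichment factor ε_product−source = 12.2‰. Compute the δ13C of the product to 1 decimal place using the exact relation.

-37.5‰

Exactly, δ_product = (δ_source + 1000)·(ε/1000 + 1) − 1000.
δ_product = (-49.1 + 1000) × (12.2/1000 + 1) − 1000
δ_product = -37.50‰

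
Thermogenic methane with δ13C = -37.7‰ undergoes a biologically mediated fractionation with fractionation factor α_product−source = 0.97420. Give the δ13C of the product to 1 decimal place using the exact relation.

δ_product = (δ_source + 1000)·α − 1000
δ_product = (-37.7 + 1000) × 0.97420 − 1000
δ_product = 937.473 − 1000 = -62.53‰

-62.5‰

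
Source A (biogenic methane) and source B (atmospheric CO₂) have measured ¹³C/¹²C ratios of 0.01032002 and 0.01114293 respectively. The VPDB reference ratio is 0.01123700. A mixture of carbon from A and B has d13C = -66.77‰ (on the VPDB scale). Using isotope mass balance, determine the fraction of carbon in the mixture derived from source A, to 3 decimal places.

0.797

δ_A = (0.01032002/0.01123700 − 1)×1000 = (0.918396 − 1)×1000 = -81.604‰
δ_B = (0.01114293/0.01123700 − 1)×1000 = (0.991629 − 1)×1000 = -8.371‰
f_A = (δ_mix − δ_B)/(δ_A − δ_B) = (-66.77 − (-8.371))/(-81.604 − (-8.371))
f_A = -58.399 / -73.232 = 0.7974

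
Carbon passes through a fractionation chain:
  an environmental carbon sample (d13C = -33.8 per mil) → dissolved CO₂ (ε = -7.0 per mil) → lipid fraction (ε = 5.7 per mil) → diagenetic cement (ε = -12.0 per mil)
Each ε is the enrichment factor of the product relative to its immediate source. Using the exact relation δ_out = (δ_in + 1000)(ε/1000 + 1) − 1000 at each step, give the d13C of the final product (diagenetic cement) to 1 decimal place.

step 1: δ = (-33.80 + 1000)·(-7.0/1000 + 1) − 1000 = -40.56 per mil
step 2: δ = (-40.56 + 1000)·(5.7/1000 + 1) − 1000 = -35.09 per mil
step 3: δ = (-35.09 + 1000)·(-12.0/1000 + 1) − 1000 = -46.67 per mil

-46.7 per mil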